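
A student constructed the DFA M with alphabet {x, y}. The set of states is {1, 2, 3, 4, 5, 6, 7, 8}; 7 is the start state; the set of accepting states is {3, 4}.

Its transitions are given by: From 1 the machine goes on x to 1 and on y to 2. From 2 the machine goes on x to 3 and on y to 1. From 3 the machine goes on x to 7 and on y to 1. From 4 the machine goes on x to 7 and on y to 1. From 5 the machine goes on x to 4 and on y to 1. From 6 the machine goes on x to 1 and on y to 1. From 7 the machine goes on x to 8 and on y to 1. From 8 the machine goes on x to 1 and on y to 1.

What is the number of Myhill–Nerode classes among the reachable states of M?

States {4,5,6} cannot be reached from the start state, so discard them.
P0 = {3} | {1,2,7,8}.
Refine {1,2,7,8} on symbol x: members go to different blocks, giving {1,7,8} and {2}.
Split {1,7,8} by δ(·,y) → {7,8} and {1}.
On input x, block {7,8} splits into {7} and {8}.
The partition is now stable with 5 blocks: {3} | {7} | {2} | {1} | {8}.

5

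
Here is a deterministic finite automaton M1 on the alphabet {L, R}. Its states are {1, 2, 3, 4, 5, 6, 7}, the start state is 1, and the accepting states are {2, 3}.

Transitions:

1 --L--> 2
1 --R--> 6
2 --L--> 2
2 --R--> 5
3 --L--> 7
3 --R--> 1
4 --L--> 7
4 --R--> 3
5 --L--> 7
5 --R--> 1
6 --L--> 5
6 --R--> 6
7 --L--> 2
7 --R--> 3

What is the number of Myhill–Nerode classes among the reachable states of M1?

6

States {4} cannot be reached from the start state, so discard them.
Start with accepting vs non-accepting: {2,3} | {1,5,6,7}.
Refine {2,3} on symbol L: members go to different blocks, giving {2} and {3}.
Split {1,5,6,7} by δ(·,L) → {1,7} and {5,6}.
Split {1,7} by δ(·,R) → {1} and {7}.
Split {5,6} by δ(·,L) → {5} and {6}.
The partition is now stable with 6 blocks: {2} | {1} | {3} | {5} | {7} | {6}.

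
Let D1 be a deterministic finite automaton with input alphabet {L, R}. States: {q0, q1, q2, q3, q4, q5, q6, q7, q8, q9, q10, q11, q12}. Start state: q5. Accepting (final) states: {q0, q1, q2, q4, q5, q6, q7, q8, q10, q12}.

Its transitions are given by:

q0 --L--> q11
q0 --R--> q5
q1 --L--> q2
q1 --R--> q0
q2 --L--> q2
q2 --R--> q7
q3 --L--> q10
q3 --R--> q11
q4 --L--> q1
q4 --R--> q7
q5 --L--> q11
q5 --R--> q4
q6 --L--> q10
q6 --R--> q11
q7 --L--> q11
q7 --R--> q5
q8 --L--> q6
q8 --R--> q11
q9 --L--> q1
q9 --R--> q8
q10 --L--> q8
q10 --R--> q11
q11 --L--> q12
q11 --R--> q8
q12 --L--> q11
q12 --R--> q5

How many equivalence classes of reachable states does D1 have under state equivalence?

States {q3,q9} cannot be reached from the start state, so discard them.
Initial partition by acceptance: {q0,q1,q2,q4,q5,q6,q7,q8,q10,q12} | {q11}.
On input L, block {q0,q1,q2,q4,q5,q6,q7,q8,q10,q12} splits into {q1,q2,q4,q6,q8,q10} and {q0,q5,q7,q12}.
On input R, block {q1,q2,q4,q6,q8,q10} splits into {q1,q2,q4} and {q6,q8,q10}.
On input R, block {q0,q5,q7,q12} splits into {q0,q7,q12} and {q5}.
Stable partition: {q1,q2,q4} | {q11} | {q0,q7,q12} | {q6,q8,q10} | {q5} — 5 equivalence classes.

5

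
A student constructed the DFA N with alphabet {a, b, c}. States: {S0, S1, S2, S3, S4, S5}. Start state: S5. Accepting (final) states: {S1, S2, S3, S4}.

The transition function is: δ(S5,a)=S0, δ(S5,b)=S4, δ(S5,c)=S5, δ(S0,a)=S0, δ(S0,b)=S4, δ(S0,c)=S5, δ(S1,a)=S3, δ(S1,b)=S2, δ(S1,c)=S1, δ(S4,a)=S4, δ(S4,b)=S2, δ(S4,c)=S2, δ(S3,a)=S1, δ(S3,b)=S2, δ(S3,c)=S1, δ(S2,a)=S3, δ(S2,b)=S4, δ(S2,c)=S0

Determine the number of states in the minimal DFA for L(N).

4

Every state is reachable, so we keep all 6.
P0 = {S1,S2,S3,S4} | {S0,S5}.
On input c, block {S1,S2,S3,S4} splits into {S1,S3,S4} and {S2}.
Refine {S1,S3,S4} on symbol c: members go to different blocks, giving {S1,S3} and {S4}.
Stable partition: {S1,S3} | {S0,S5} | {S2} | {S4} — 4 equivalence classes.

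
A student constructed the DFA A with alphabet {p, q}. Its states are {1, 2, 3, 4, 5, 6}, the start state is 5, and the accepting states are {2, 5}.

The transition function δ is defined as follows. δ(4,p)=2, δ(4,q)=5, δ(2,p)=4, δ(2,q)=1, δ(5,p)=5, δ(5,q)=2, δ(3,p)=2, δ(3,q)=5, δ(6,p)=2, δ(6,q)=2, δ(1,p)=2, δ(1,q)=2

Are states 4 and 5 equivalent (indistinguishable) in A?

No

First remove the unreachable states {3,6}; 4 states remain.
Initial partition by acceptance: {2,5} | {1,4}.
Split {2,5} by δ(·,p) → {2} and {5}.
On input q, block {1,4} splits into {1} and {4}.
The partition is now stable with 4 blocks: {2} | {1} | {5} | {4}.
4 and 5 end up in different blocks, so they are distinguishable. For instance, the string 'ε' is accepted from only 5.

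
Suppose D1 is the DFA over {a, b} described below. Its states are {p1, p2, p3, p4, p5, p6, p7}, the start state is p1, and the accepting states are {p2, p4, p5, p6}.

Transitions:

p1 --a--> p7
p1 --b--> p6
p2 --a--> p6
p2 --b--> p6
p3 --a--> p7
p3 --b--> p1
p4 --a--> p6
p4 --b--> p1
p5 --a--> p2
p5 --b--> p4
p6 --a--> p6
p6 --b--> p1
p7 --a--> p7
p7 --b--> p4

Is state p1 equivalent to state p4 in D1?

No

Reachable states from the start: {p1,p4,p6,p7}. Unreachable: {p2,p3,p5} — drop them.
P0 = {p4,p6} | {p1,p7}.
No further refinement is possible. Final partition (2 blocks): {p4,p6} | {p1,p7}.
p1 and p4 end up in different blocks, so they are distinguishable. For instance, the string 'ε' is accepted from only p4.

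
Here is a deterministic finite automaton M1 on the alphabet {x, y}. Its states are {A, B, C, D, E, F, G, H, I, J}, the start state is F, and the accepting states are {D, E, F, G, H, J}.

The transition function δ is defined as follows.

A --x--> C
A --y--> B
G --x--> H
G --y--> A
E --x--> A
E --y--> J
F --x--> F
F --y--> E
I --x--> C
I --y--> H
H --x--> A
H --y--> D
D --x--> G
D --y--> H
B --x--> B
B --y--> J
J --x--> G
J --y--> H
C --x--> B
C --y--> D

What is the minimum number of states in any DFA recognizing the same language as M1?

Reachable states from the start: {A,B,C,D,E,F,G,H,J}. Unreachable: {I} — drop them.
P0 = {D,E,F,G,H,J} | {A,B,C}.
Split {D,E,F,G,H,J} by δ(·,x) → {D,F,G,J} and {E,H}.
On input x, block {D,F,G,J} splits into {D,F,J} and {G}.
On input x, block {D,F,J} splits into {D,J} and {F}.
Refine {A,B,C} on symbol y: members go to different blocks, giving {B,C} and {A}.
The partition is now stable with 6 blocks: {D,J} | {B,C} | {E,H} | {G} | {F} | {A}.

6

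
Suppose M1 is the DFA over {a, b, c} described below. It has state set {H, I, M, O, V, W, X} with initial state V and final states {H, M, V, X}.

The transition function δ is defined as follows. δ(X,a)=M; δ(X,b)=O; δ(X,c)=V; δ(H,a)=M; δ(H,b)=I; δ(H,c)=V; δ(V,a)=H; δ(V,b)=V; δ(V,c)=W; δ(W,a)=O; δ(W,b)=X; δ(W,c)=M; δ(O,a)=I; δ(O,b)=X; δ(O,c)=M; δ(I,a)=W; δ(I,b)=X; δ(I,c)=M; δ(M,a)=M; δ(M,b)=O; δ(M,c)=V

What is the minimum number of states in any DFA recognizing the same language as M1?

All states are reachable from the start state.
Initial partition by acceptance: {H,M,V,X} | {I,O,W}.
Split {H,M,V,X} by δ(·,b) → {H,M,X} and {V}.
No further refinement is possible. Final partition (3 blocks): {H,M,X} | {I,O,W} | {V}.

3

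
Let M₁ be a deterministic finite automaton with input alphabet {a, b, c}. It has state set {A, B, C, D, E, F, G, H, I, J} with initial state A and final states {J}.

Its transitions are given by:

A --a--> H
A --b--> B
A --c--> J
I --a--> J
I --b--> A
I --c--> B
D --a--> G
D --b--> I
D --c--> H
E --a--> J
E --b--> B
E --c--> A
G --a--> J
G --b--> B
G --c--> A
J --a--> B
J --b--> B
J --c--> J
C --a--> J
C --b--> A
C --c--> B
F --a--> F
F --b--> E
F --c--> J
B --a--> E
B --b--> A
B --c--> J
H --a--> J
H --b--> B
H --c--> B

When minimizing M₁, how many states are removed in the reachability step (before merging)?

Starting at A and following transitions, the reachable set is {A, B, E, H, J}. That leaves C, D, F, G, I unreachable — 5 in total.

5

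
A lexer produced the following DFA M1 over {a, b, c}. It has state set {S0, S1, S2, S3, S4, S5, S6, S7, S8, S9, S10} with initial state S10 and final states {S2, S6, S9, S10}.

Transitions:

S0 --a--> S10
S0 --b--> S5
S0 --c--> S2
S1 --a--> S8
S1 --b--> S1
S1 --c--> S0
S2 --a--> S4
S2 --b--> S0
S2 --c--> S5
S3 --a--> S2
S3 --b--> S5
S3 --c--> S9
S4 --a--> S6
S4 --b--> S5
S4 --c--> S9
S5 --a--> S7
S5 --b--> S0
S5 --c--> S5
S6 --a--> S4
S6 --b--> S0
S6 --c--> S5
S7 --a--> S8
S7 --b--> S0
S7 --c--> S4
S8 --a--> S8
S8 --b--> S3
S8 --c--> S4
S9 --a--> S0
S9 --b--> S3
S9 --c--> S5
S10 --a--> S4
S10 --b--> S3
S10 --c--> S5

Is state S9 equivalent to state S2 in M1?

States {S1} cannot be reached from the start state, so discard them.
Initial partition by acceptance: {S2,S6,S9,S10} | {S0,S3,S4,S5,S7,S8}.
Refine {S0,S3,S4,S5,S7,S8} on symbol a: members go to different blocks, giving {S0,S3,S4} and {S5,S7,S8}.
Split {S5,S7,S8} by δ(·,c) → {S7,S8} and {S5}.
Stable partition: {S2,S6,S9,S10} | {S0,S3,S4} | {S7,S8} | {S5} — 4 equivalence classes.
S9 and S2 lie in the same block of the stable partition, so they are equivalent — no string distinguishes them.

Yes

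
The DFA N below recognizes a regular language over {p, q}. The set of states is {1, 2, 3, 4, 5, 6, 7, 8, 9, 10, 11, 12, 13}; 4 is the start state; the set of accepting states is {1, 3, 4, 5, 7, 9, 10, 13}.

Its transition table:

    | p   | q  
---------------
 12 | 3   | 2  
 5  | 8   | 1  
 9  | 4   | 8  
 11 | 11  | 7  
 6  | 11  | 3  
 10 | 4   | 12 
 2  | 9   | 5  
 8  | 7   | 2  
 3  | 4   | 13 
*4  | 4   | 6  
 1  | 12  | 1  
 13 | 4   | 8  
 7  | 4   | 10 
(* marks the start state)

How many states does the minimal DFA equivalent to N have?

7

All states are reachable from the start state.
P0 = {1,3,4,5,7,9,10,13} | {2,6,8,11,12}.
On input p, block {1,3,4,5,7,9,10,13} splits into {3,4,7,9,10,13} and {1,5}.
Refine {3,4,7,9,10,13} on symbol q: members go to different blocks, giving {4,9,10,13} and {3,7}.
On input p, block {2,6,8,11,12} splits into {6,11} and {8,12} and {2}.
Refine {4,9,10,13} on symbol q: members go to different blocks, giving {9,10,13} and {4}.
Stable partition: {9,10,13} | {6,11} | {1,5} | {3,7} | {8,12} | {2} | {4} — 7 equivalence classes.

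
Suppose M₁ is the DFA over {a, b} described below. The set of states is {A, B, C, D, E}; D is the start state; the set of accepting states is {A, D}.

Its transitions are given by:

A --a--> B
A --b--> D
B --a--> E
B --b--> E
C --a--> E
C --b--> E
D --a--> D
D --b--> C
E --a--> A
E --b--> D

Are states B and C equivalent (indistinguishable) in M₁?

Every state is reachable, so we keep all 5.
P0 = {A,D} | {B,C,E}.
Split {A,D} by δ(·,a) → {A} and {D}.
On input a, block {B,C,E} splits into {B,C} and {E}.
The partition is now stable with 4 blocks: {A} | {B,C} | {D} | {E}.
B and C lie in the same block of the stable partition, so they are equivalent — no string distinguishes them.

Yes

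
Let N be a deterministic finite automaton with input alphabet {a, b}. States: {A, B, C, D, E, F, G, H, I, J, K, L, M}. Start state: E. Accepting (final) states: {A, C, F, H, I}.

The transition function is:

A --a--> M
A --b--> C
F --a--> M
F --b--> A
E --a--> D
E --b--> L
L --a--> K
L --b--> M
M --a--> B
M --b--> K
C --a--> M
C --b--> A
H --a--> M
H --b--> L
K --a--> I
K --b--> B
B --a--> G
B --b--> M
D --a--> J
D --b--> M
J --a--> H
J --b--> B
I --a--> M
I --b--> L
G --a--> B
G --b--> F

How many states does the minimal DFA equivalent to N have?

8

Every state is reachable, so we keep all 13.
P0 = {A,C,F,H,I} | {B,D,E,G,J,K,L,M}.
Split {A,C,F,H,I} by δ(·,b) → {A,C,F} and {H,I}.
Refine {B,D,E,G,J,K,L,M} on symbol a: members go to different blocks, giving {B,D,E,G,L,M} and {J,K}.
On input a, block {B,D,E,G,L,M} splits into {B,E,G,M} and {D,L}.
Refine {B,E,G,M} on symbol a: members go to different blocks, giving {B,G,M} and {E}.
On input b, block {B,G,M} splits into {B} and {G} and {M}.
No further refinement is possible. Final partition (8 blocks): {A,C,F} | {B} | {H,I} | {J,K} | {D,L} | {E} | {G} | {M}.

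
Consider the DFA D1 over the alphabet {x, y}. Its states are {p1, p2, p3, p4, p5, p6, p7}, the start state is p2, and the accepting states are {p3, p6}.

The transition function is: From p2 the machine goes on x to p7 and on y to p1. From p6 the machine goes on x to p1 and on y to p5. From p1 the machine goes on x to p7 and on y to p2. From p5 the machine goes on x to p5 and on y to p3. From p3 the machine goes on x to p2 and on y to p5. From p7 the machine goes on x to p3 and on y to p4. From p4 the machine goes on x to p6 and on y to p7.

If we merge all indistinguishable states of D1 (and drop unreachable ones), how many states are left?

Initial partition by acceptance: {p3,p6} | {p1,p2,p4,p5,p7}.
Split {p1,p2,p4,p5,p7} by δ(·,x) → {p1,p2,p5} and {p4,p7}.
Split {p1,p2,p5} by δ(·,x) → {p1,p2} and {p5}.
The partition is now stable with 4 blocks: {p3,p6} | {p1,p2} | {p4,p7} | {p5}.

4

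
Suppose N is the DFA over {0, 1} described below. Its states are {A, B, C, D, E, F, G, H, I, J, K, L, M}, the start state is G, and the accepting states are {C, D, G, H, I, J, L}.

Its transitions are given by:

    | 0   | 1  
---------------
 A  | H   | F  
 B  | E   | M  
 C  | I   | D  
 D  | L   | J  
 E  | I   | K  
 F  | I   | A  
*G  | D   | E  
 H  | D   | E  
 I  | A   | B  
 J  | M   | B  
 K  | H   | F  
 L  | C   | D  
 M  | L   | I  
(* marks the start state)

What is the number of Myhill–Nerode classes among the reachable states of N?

10

Initial partition by acceptance: {C,D,G,H,I,J,L} | {A,B,E,F,K,M}.
Refine {C,D,G,H,I,J,L} on symbol 0: members go to different blocks, giving {C,D,G,H,L} and {I,J}.
On input 0, block {C,D,G,H,L} splits into {D,G,H,L} and {C}.
Refine {D,G,H,L} on symbol 0: members go to different blocks, giving {D,G,H} and {L}.
On input 0, block {D,G,H} splits into {G,H} and {D}.
On input 0, block {A,B,E,F,K,M} splits into {A,K} and {E,F} and {B} and {M}.
On input 0, block {I,J} splits into {I} and {J}.
No further refinement is possible. Final partition (10 blocks): {G,H} | {A,K} | {I} | {C} | {L} | {D} | {E,F} | {B} | {M} | {J}.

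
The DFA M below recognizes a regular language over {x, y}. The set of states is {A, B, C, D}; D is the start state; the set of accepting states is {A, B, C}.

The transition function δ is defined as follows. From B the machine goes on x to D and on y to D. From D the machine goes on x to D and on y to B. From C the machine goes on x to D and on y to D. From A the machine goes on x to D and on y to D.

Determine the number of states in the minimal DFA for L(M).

2

States {A,C} cannot be reached from the start state, so discard them.
Start with accepting vs non-accepting: {B} | {D}.
Stable partition: {B} | {D} — 2 equivalence classes.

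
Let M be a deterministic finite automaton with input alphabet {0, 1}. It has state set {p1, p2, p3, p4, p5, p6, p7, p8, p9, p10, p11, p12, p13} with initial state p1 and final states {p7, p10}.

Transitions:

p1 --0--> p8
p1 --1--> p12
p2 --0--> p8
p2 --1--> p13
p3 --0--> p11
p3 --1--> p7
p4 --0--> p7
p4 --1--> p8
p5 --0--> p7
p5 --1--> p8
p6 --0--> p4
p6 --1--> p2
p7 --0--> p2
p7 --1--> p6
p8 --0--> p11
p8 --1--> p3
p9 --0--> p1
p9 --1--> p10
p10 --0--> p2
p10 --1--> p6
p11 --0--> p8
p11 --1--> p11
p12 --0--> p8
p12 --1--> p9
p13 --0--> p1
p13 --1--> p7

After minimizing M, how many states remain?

Reachable states from the start: {p1,p2,p3,p4,p6,p7,p8,p9,p10,p11,p12,p13}. Unreachable: {p5} — drop them.
Start with accepting vs non-accepting: {p7,p10} | {p1,p2,p3,p4,p6,p8,p9,p11,p12,p13}.
Split {p1,p2,p3,p4,p6,p8,p9,p11,p12,p13} by δ(·,0) → {p1,p2,p3,p6,p8,p9,p11,p12,p13} and {p4}.
On input 0, block {p1,p2,p3,p6,p8,p9,p11,p12,p13} splits into {p1,p2,p3,p8,p9,p11,p12,p13} and {p6}.
Refine {p1,p2,p3,p8,p9,p11,p12,p13} on symbol 1: members go to different blocks, giving {p1,p2,p8,p11,p12} and {p3,p9,p13}.
Refine {p1,p2,p8,p11,p12} on symbol 1: members go to different blocks, giving {p2,p8,p12} and {p1,p11}.
Split {p2,p8,p12} by δ(·,0) → {p2,p12} and {p8}.
On input 1, block {p1,p11} splits into {p1} and {p11}.
On input 0, block {p3,p9,p13} splits into {p9,p13} and {p3}.
No further refinement is possible. Final partition (9 blocks): {p7,p10} | {p2,p12} | {p4} | {p6} | {p9,p13} | {p1} | {p8} | {p11} | {p3}.

9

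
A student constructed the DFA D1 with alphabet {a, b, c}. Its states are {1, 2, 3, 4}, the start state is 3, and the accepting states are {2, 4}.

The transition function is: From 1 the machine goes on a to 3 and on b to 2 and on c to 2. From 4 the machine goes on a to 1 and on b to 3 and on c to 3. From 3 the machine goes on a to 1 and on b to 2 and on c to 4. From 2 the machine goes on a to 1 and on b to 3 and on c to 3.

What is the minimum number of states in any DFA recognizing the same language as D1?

2

P0 = {2,4} | {1,3}.
No further refinement is possible. Final partition (2 blocks): {2,4} | {1,3}.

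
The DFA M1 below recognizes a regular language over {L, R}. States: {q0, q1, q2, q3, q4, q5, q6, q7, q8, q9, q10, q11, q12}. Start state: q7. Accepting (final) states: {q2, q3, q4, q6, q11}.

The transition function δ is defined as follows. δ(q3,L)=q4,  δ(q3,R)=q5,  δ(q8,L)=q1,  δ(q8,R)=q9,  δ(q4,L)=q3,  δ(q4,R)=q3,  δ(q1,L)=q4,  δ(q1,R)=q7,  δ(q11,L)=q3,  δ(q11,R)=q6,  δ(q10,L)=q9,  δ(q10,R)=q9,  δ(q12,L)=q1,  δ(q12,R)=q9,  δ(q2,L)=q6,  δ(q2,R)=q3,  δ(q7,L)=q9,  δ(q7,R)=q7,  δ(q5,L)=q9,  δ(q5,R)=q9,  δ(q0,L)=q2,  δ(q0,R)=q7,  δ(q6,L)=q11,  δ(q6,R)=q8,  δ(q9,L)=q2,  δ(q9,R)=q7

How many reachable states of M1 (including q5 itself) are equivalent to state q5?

2

States {q0,q10,q12} cannot be reached from the start state, so discard them.
Start with accepting vs non-accepting: {q2,q3,q4,q6,q11} | {q1,q5,q7,q8,q9}.
Split {q2,q3,q4,q6,q11} by δ(·,R) → {q2,q4,q11} and {q3,q6}.
Split {q1,q5,q7,q8,q9} by δ(·,L) → {q5,q7,q8} and {q1,q9}.
Split {q5,q7,q8} by δ(·,R) → {q5,q8} and {q7}.
Stable partition: {q2,q4,q11} | {q5,q8} | {q3,q6} | {q1,q9} | {q7} — 5 equivalence classes.
State q5 belongs to the block {q5,q8}, which has 2 states.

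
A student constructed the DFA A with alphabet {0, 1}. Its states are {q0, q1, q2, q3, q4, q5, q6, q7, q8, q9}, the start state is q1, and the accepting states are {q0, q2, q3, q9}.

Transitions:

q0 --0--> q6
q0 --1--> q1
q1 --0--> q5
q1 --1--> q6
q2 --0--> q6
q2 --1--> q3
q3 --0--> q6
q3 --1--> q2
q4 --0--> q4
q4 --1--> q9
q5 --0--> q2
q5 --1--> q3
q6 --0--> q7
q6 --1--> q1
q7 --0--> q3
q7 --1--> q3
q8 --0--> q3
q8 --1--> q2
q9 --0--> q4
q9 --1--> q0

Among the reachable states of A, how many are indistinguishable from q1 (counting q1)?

States {q0,q4,q8,q9} cannot be reached from the start state, so discard them.
Start with accepting vs non-accepting: {q2,q3} | {q1,q5,q6,q7}.
On input 0, block {q1,q5,q6,q7} splits into {q1,q6} and {q5,q7}.
Stable partition: {q2,q3} | {q1,q6} | {q5,q7} — 3 equivalence classes.
The equivalence class containing q1 is {q1,q6}, of size 2.

2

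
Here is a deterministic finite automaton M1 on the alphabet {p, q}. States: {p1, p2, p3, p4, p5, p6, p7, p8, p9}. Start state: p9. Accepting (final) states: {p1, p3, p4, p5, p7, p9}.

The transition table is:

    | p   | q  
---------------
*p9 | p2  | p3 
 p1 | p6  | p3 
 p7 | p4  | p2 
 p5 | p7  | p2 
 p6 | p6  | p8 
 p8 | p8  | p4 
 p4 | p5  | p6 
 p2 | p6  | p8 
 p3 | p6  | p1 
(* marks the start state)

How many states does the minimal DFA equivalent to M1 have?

4

P0 = {p1,p3,p4,p5,p7,p9} | {p2,p6,p8}.
Refine {p1,p3,p4,p5,p7,p9} on symbol p: members go to different blocks, giving {p1,p3,p9} and {p4,p5,p7}.
Refine {p2,p6,p8} on symbol q: members go to different blocks, giving {p2,p6} and {p8}.
No further refinement is possible. Final partition (4 blocks): {p1,p3,p9} | {p2,p6} | {p4,p5,p7} | {p8}.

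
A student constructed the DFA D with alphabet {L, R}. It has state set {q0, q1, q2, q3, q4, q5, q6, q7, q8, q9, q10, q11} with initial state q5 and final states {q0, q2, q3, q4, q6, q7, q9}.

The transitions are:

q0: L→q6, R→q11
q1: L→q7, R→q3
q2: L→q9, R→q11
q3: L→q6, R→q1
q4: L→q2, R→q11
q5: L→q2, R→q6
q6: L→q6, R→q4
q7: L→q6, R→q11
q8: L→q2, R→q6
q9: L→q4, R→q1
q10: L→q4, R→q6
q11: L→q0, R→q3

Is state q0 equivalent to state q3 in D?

Yes

States {q8,q10} cannot be reached from the start state, so discard them.
P0 = {q0,q2,q3,q4,q6,q7,q9} | {q1,q5,q11}.
On input R, block {q0,q2,q3,q4,q6,q7,q9} splits into {q0,q2,q3,q4,q7,q9} and {q6}.
Refine {q0,q2,q3,q4,q7,q9} on symbol L: members go to different blocks, giving {q0,q3,q7} and {q2,q4,q9}.
Split {q1,q5,q11} by δ(·,L) → {q1,q11} and {q5}.
No further refinement is possible. Final partition (5 blocks): {q0,q3,q7} | {q1,q11} | {q6} | {q2,q4,q9} | {q5}.
q0 and q3 lie in the same block of the stable partition, so they are equivalent — no string distinguishes them.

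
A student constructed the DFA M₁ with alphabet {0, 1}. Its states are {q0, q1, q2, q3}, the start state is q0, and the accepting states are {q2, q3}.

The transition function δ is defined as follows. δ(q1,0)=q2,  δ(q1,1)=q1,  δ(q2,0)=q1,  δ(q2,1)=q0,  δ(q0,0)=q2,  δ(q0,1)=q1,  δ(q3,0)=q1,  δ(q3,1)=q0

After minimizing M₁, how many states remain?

First remove the unreachable states {q3}; 3 states remain.
Start with accepting vs non-accepting: {q2} | {q0,q1}.
The partition is now stable with 2 blocks: {q2} | {q0,q1}.

2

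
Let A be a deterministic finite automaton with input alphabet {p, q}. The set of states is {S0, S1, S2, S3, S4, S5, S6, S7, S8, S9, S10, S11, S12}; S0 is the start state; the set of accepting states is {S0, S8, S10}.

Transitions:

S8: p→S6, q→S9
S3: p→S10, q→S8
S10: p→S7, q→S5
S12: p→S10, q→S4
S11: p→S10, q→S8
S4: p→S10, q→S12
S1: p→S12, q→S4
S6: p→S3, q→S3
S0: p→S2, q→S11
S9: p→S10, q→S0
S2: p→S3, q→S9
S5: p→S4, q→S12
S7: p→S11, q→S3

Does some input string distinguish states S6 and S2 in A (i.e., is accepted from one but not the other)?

No

States {S1} cannot be reached from the start state, so discard them.
Initial partition by acceptance: {S0,S8,S10} | {S2,S3,S4,S5,S6,S7,S9,S11,S12}.
On input p, block {S2,S3,S4,S5,S6,S7,S9,S11,S12} splits into {S3,S4,S9,S11,S12} and {S2,S5,S6,S7}.
Refine {S0,S8,S10} on symbol q: members go to different blocks, giving {S0,S8} and {S10}.
On input q, block {S3,S4,S9,S11,S12} splits into {S3,S9,S11} and {S4,S12}.
Split {S2,S5,S6,S7} by δ(·,p) → {S2,S6,S7} and {S5}.
Stable partition: {S0,S8} | {S3,S9,S11} | {S2,S6,S7} | {S10} | {S4,S12} | {S5} — 6 equivalence classes.
S6 and S2 lie in the same block of the stable partition, so they are equivalent — no string distinguishes them.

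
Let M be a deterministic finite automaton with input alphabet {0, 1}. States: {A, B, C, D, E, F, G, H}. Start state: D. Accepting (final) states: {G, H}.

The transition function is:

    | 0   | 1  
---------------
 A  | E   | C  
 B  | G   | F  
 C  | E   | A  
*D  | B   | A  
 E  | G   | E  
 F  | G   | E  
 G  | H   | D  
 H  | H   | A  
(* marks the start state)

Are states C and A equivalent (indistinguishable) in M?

Yes

Start with accepting vs non-accepting: {G,H} | {A,B,C,D,E,F}.
Split {A,B,C,D,E,F} by δ(·,0) → {A,C,D} and {B,E,F}.
The partition is now stable with 3 blocks: {G,H} | {A,C,D} | {B,E,F}.
C and A lie in the same block of the stable partition, so they are equivalent — no string distinguishes them.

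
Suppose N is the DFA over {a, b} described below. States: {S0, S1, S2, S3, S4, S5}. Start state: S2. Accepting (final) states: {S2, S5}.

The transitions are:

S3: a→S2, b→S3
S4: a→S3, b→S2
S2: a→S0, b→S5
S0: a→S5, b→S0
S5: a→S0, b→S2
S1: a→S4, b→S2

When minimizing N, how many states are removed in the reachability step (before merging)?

Starting at S2 and following transitions, the reachable set is {S0, S2, S5}. That leaves S1, S3, S4 unreachable — 3 in total.

3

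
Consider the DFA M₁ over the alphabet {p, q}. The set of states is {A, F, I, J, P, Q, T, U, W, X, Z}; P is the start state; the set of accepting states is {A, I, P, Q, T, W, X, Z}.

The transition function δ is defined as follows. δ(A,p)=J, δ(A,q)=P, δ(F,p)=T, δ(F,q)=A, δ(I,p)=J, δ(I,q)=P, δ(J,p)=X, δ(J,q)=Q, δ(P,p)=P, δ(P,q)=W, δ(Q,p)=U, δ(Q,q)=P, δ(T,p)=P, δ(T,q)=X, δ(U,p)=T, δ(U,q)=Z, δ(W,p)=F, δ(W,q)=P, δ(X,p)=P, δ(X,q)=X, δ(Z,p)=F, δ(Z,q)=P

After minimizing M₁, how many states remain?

First remove the unreachable states {I}; 10 states remain.
P0 = {A,P,Q,T,W,X,Z} | {F,J,U}.
Split {A,P,Q,T,W,X,Z} by δ(·,p) → {A,Q,W,Z} and {P,T,X}.
On input q, block {P,T,X} splits into {T,X} and {P}.
Stable partition: {A,Q,W,Z} | {F,J,U} | {T,X} | {P} — 4 equivalence classes.

4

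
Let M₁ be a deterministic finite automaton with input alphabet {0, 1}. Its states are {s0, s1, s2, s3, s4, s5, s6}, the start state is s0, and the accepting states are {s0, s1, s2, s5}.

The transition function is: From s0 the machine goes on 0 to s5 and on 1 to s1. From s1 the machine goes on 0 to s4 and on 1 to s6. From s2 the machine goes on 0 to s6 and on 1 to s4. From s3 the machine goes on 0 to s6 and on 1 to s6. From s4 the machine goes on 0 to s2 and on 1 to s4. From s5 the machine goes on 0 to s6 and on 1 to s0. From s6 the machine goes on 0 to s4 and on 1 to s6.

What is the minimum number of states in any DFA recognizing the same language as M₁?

6

First remove the unreachable states {s3}; 6 states remain.
Start with accepting vs non-accepting: {s0,s1,s2,s5} | {s4,s6}.
Refine {s0,s1,s2,s5} on symbol 0: members go to different blocks, giving {s1,s2,s5} and {s0}.
On input 1, block {s1,s2,s5} splits into {s1,s2} and {s5}.
Refine {s4,s6} on symbol 0: members go to different blocks, giving {s4} and {s6}.
Refine {s1,s2} on symbol 0: members go to different blocks, giving {s1} and {s2}.
Stable partition: {s1} | {s4} | {s0} | {s5} | {s6} | {s2} — 6 equivalence classes.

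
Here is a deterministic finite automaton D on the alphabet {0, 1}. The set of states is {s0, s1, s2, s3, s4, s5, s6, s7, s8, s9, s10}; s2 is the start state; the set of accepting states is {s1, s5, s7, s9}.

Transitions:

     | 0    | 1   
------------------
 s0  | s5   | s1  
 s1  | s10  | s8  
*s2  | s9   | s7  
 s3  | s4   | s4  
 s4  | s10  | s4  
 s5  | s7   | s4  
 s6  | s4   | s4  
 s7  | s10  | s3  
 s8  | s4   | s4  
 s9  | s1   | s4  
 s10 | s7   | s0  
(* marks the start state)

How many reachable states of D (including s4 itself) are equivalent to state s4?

Reachable states from the start: {s0,s1,s2,s3,s4,s5,s7,s8,s9,s10}. Unreachable: {s6} — drop them.
Initial partition by acceptance: {s1,s5,s7,s9} | {s0,s2,s3,s4,s8,s10}.
Split {s1,s5,s7,s9} by δ(·,0) → {s1,s7} and {s5,s9}.
On input 0, block {s0,s2,s3,s4,s8,s10} splits into {s3,s4,s8} and {s0,s2} and {s10}.
Refine {s3,s4,s8} on symbol 0: members go to different blocks, giving {s3,s8} and {s4}.
Stable partition: {s1,s7} | {s3,s8} | {s5,s9} | {s0,s2} | {s10} | {s4} — 6 equivalence classes.
State s4 belongs to the block {s4}, which has 1 states.

1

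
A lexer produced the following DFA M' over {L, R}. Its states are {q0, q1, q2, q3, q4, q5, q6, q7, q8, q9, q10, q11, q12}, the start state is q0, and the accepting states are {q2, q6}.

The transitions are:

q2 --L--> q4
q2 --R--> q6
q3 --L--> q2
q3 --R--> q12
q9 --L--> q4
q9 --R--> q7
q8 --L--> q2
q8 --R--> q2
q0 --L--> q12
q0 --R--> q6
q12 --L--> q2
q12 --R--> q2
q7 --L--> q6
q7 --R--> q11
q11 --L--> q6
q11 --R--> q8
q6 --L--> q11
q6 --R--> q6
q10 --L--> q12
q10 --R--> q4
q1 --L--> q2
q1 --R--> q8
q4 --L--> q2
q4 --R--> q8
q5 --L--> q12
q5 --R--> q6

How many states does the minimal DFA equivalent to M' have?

First remove the unreachable states {q1,q3,q5,q7,q9,q10}; 7 states remain.
P0 = {q2,q6} | {q0,q4,q8,q11,q12}.
Refine {q0,q4,q8,q11,q12} on symbol L: members go to different blocks, giving {q4,q8,q11,q12} and {q0}.
Refine {q4,q8,q11,q12} on symbol R: members go to different blocks, giving {q4,q11} and {q8,q12}.
The partition is now stable with 4 blocks: {q2,q6} | {q4,q11} | {q0} | {q8,q12}.

4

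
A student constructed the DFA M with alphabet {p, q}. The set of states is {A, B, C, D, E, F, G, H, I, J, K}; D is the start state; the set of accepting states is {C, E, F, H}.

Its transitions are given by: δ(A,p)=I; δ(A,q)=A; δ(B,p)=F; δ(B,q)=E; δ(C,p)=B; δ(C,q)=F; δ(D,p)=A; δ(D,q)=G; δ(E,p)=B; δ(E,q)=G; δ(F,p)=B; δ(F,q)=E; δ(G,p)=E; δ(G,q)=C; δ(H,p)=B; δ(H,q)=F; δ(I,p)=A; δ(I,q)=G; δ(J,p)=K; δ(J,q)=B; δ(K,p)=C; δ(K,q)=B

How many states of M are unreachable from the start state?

3

Starting at D and following transitions, the reachable set is {A, B, C, D, E, F, G, I}. That leaves H, J, K unreachable — 3 in total.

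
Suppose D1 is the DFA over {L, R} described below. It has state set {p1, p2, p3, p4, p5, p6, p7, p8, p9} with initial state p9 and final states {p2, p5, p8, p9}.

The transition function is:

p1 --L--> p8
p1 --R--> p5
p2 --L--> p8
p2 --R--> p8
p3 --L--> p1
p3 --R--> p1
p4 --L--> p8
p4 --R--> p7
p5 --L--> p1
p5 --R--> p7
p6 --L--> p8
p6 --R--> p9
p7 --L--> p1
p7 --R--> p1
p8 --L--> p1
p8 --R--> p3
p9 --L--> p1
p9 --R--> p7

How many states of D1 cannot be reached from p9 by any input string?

3

No path from p9 leads to p2, p4, p6; the other 6 states are all reachable.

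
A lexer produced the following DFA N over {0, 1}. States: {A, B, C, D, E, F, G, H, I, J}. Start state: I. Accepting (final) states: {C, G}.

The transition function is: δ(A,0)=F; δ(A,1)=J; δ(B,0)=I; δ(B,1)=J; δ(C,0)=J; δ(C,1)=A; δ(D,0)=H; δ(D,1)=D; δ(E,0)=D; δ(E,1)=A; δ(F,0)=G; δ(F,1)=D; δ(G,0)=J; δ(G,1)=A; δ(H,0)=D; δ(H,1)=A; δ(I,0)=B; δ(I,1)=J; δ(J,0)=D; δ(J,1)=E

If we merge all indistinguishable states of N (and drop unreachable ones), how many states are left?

States {C} cannot be reached from the start state, so discard them.
P0 = {G} | {A,B,D,E,F,H,I,J}.
On input 0, block {A,B,D,E,F,H,I,J} splits into {A,B,D,E,H,I,J} and {F}.
Refine {A,B,D,E,H,I,J} on symbol 0: members go to different blocks, giving {B,D,E,H,I,J} and {A}.
Refine {B,D,E,H,I,J} on symbol 1: members go to different blocks, giving {B,D,I,J} and {E,H}.
On input 0, block {B,D,I,J} splits into {B,I,J} and {D}.
Split {B,I,J} by δ(·,0) → {B,I} and {J}.
Stable partition: {G} | {B,I} | {F} | {A} | {E,H} | {D} | {J} — 7 equivalence classes.

7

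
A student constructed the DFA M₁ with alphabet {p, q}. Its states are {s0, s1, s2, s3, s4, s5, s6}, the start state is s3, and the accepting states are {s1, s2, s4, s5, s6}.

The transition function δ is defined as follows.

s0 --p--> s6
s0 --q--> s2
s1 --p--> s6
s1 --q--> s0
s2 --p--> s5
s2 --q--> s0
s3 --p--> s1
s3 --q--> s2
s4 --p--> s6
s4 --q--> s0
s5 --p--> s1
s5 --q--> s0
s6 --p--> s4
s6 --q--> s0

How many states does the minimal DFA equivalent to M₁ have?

2

All states are reachable from the start state.
Start with accepting vs non-accepting: {s1,s2,s4,s5,s6} | {s0,s3}.
Stable partition: {s1,s2,s4,s5,s6} | {s0,s3} — 2 equivalence classes.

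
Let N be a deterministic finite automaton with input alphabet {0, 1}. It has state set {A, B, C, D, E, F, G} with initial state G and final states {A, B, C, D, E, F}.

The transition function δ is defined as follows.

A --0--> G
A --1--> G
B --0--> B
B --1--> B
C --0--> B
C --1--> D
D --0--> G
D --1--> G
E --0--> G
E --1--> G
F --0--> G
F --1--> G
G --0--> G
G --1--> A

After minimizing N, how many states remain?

First remove the unreachable states {B,C,D,E,F}; 2 states remain.
P0 = {A} | {G}.
Stable partition: {A} | {G} — 2 equivalence classes.

2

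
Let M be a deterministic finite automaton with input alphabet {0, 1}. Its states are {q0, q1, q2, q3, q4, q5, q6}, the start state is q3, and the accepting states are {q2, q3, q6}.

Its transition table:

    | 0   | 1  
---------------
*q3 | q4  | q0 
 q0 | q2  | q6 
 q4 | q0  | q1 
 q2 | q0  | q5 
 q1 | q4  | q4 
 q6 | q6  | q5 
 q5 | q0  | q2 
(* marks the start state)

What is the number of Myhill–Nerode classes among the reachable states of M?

7

Start with accepting vs non-accepting: {q2,q3,q6} | {q0,q1,q4,q5}.
Split {q2,q3,q6} by δ(·,0) → {q2,q3} and {q6}.
Refine {q0,q1,q4,q5} on symbol 0: members go to different blocks, giving {q1,q4,q5} and {q0}.
Refine {q2,q3} on symbol 0: members go to different blocks, giving {q2} and {q3}.
On input 0, block {q1,q4,q5} splits into {q4,q5} and {q1}.
On input 1, block {q4,q5} splits into {q4} and {q5}.
No further refinement is possible. Final partition (7 blocks): {q2} | {q4} | {q6} | {q0} | {q3} | {q1} | {q5}.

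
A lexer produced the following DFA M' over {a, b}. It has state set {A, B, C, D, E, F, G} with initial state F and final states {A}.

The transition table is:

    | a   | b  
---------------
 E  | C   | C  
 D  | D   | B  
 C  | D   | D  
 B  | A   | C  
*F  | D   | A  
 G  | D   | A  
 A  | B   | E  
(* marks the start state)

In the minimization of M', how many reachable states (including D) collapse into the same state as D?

1

States {G} cannot be reached from the start state, so discard them.
P0 = {A} | {B,C,D,E,F}.
Refine {B,C,D,E,F} on symbol a: members go to different blocks, giving {C,D,E,F} and {B}.
Split {C,D,E,F} by δ(·,b) → {C,E} and {D} and {F}.
Split {C,E} by δ(·,a) → {C} and {E}.
Stable partition: {A} | {C} | {B} | {D} | {F} | {E} — 6 equivalence classes.
State D belongs to the block {D}, which has 1 states.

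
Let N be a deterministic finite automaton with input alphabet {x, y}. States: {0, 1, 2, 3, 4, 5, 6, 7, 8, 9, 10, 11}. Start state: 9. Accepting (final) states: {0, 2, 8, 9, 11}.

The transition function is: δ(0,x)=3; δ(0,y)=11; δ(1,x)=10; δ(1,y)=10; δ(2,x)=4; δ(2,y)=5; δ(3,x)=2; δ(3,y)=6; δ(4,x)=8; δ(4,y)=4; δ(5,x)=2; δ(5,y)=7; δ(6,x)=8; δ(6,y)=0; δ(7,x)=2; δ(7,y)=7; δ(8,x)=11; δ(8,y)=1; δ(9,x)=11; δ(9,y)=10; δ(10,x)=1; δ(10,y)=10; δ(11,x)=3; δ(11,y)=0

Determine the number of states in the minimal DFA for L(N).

8

Start with accepting vs non-accepting: {0,2,8,9,11} | {1,3,4,5,6,7,10}.
Refine {0,2,8,9,11} on symbol x: members go to different blocks, giving {0,2,11} and {8,9}.
On input y, block {0,2,11} splits into {0,11} and {2}.
On input x, block {1,3,4,5,6,7,10} splits into {3,5,7} and {1,10} and {4,6}.
Refine {3,5,7} on symbol y: members go to different blocks, giving {5,7} and {3}.
Refine {4,6} on symbol y: members go to different blocks, giving {4} and {6}.
The partition is now stable with 8 blocks: {0,11} | {5,7} | {8,9} | {2} | {1,10} | {4} | {3} | {6}.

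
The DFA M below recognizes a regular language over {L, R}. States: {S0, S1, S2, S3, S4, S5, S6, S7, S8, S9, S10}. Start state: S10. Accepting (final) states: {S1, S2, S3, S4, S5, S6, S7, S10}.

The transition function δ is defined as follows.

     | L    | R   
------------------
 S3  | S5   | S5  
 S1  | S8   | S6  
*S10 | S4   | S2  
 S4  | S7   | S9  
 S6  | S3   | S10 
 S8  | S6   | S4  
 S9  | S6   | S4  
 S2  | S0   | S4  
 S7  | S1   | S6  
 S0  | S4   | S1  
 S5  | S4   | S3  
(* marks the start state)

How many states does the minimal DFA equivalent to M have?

Every state is reachable, so we keep all 11.
Initial partition by acceptance: {S1,S2,S3,S4,S5,S6,S7,S10} | {S0,S8,S9}.
Split {S1,S2,S3,S4,S5,S6,S7,S10} by δ(·,L) → {S3,S4,S5,S6,S7,S10} and {S1,S2}.
On input L, block {S3,S4,S5,S6,S7,S10} splits into {S3,S4,S5,S6,S10} and {S7}.
On input L, block {S3,S4,S5,S6,S10} splits into {S3,S5,S6,S10} and {S4}.
Refine {S3,S5,S6,S10} on symbol L: members go to different blocks, giving {S3,S6} and {S5,S10}.
Refine {S3,S6} on symbol L: members go to different blocks, giving {S3} and {S6}.
On input L, block {S0,S8,S9} splits into {S8,S9} and {S0}.
Refine {S1,S2} on symbol L: members go to different blocks, giving {S1} and {S2}.
Split {S5,S10} by δ(·,R) → {S5} and {S10}.
Stable partition: {S3} | {S8,S9} | {S1} | {S7} | {S4} | {S5} | {S6} | {S0} | {S2} | {S10} — 10 equivalence classes.

10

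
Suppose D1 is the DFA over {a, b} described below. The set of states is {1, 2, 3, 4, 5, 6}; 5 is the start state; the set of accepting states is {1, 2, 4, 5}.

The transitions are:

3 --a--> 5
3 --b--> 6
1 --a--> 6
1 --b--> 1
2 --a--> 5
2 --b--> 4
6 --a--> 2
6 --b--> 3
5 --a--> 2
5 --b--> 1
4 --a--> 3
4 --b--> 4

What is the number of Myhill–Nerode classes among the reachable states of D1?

3

Every state is reachable, so we keep all 6.
P0 = {1,2,4,5} | {3,6}.
Split {1,2,4,5} by δ(·,a) → {1,4} and {2,5}.
The partition is now stable with 3 blocks: {1,4} | {3,6} | {2,5}.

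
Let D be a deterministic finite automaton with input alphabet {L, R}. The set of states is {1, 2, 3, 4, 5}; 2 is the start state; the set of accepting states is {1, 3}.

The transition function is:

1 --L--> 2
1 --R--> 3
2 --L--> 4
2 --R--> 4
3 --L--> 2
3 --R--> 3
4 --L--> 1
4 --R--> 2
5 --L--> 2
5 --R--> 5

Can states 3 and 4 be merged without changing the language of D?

Reachable states from the start: {1,2,3,4}. Unreachable: {5} — drop them.
P0 = {1,3} | {2,4}.
Split {2,4} by δ(·,L) → {2} and {4}.
The partition is now stable with 3 blocks: {1,3} | {2} | {4}.
3 and 4 end up in different blocks, so they are distinguishable. For instance, the string 'ε' is accepted from only 3.

No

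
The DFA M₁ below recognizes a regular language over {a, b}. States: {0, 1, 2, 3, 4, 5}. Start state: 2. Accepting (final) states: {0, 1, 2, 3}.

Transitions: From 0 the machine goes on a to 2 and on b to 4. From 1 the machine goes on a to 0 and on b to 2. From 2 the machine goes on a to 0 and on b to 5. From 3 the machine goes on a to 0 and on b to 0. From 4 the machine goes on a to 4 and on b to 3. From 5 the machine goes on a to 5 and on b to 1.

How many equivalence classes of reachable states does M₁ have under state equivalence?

3

Start with accepting vs non-accepting: {0,1,2,3} | {4,5}.
On input b, block {0,1,2,3} splits into {0,2} and {1,3}.
The partition is now stable with 3 blocks: {0,2} | {4,5} | {1,3}.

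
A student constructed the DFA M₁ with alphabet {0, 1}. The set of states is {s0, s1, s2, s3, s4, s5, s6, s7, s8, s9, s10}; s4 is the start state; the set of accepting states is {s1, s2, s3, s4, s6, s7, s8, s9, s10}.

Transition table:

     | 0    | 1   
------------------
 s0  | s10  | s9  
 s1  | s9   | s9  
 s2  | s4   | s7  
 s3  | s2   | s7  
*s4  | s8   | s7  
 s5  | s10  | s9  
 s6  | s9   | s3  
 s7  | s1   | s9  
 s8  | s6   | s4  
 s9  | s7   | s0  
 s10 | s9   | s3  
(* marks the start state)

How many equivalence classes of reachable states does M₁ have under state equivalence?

First remove the unreachable states {s5}; 10 states remain.
Start with accepting vs non-accepting: {s1,s2,s3,s4,s6,s7,s8,s9,s10} | {s0}.
Refine {s1,s2,s3,s4,s6,s7,s8,s9,s10} on symbol 1: members go to different blocks, giving {s1,s2,s3,s4,s6,s7,s8,s10} and {s9}.
On input 0, block {s1,s2,s3,s4,s6,s7,s8,s10} splits into {s2,s3,s4,s7,s8} and {s1,s6,s10}.
Split {s2,s3,s4,s7,s8} by δ(·,0) → {s2,s3,s4} and {s7,s8}.
Split {s2,s3,s4} by δ(·,0) → {s2,s3} and {s4}.
Refine {s2,s3} on symbol 0: members go to different blocks, giving {s2} and {s3}.
Split {s1,s6,s10} by δ(·,1) → {s6,s10} and {s1}.
On input 0, block {s7,s8} splits into {s7} and {s8}.
No further refinement is possible. Final partition (9 blocks): {s2} | {s0} | {s9} | {s6,s10} | {s7} | {s4} | {s3} | {s1} | {s8}.

9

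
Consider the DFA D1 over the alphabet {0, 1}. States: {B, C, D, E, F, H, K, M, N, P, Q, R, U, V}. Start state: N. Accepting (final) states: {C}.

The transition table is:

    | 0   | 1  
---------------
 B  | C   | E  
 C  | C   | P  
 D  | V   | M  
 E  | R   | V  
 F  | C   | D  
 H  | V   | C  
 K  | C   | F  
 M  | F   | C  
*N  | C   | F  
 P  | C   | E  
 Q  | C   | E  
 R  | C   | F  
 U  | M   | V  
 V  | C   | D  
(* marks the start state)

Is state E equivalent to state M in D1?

First remove the unreachable states {B,H,K,Q,U}; 9 states remain.
P0 = {C} | {D,E,F,M,N,P,R,V}.
On input 0, block {D,E,F,M,N,P,R,V} splits into {F,N,P,R,V} and {D,E,M}.
Refine {F,N,P,R,V} on symbol 1: members go to different blocks, giving {F,P,V} and {N,R}.
Refine {D,E,M} on symbol 0: members go to different blocks, giving {D,M} and {E}.
On input 1, block {F,P,V} splits into {F,V} and {P}.
Refine {D,M} on symbol 1: members go to different blocks, giving {D} and {M}.
No further refinement is possible. Final partition (7 blocks): {C} | {F,V} | {D} | {N,R} | {E} | {P} | {M}.
E and M end up in different blocks, so they are distinguishable. For instance, the string '1' is accepted from only M.

No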